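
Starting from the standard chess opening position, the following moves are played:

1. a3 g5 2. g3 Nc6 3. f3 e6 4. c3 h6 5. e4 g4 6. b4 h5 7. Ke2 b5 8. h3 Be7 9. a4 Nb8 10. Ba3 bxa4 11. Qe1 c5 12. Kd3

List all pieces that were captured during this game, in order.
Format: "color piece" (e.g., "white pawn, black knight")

Tracking captures:
  bxa4: captured white pawn

white pawn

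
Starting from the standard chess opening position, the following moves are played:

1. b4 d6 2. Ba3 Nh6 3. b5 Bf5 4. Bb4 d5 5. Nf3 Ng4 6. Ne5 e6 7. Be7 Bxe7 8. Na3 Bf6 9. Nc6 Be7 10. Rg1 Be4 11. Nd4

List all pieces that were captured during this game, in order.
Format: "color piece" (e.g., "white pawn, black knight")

Tracking captures:
  Bxe7: captured white bishop

white bishop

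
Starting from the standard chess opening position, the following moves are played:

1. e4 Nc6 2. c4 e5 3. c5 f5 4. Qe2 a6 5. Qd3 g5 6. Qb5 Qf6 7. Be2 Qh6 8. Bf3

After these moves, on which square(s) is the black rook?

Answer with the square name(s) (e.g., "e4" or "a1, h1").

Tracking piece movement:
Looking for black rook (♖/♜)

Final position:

  a b c d e f g h
  ─────────────────
8│♜ · ♝ · ♚ ♝ ♞ ♜│8
7│· ♟ ♟ ♟ · · · ♟│7
6│♟ · ♞ · · · · ♛│6
5│· ♕ ♙ · ♟ ♟ ♟ ·│5
4│· · · · ♙ · · ·│4
3│· · · · · ♗ · ·│3
2│♙ ♙ · ♙ · ♙ ♙ ♙│2
1│♖ ♘ ♗ · ♔ · ♘ ♖│1
  ─────────────────
  a b c d e f g h


a8, h8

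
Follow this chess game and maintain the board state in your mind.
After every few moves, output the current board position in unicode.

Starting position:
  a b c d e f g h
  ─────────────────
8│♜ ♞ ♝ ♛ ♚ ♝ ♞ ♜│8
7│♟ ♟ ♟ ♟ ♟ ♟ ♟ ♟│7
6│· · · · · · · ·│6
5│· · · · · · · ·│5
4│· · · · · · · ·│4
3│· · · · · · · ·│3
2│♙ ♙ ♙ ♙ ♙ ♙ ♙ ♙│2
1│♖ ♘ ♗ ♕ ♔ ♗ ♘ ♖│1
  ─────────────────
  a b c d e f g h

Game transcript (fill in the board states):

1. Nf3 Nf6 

  a b c d e f g h
  ─────────────────
8│♜ ♞ ♝ ♛ ♚ ♝ · ♜│8
7│♟ ♟ ♟ ♟ ♟ ♟ ♟ ♟│7
6│· · · · · ♞ · ·│6
5│· · · · · · · ·│5
4│· · · · · · · ·│4
3│· · · · · ♘ · ·│3
2│♙ ♙ ♙ ♙ ♙ ♙ ♙ ♙│2
1│♖ ♘ ♗ ♕ ♔ ♗ · ♖│1
  ─────────────────
  a b c d e f g h

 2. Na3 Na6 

  a b c d e f g h
  ─────────────────
8│♜ · ♝ ♛ ♚ ♝ · ♜│8
7│♟ ♟ ♟ ♟ ♟ ♟ ♟ ♟│7
6│♞ · · · · ♞ · ·│6
5│· · · · · · · ·│5
4│· · · · · · · ·│4
3│♘ · · · · ♘ · ·│3
2│♙ ♙ ♙ ♙ ♙ ♙ ♙ ♙│2
1│♖ · ♗ ♕ ♔ ♗ · ♖│1
  ─────────────────
  a b c d e f g h

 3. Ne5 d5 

  a b c d e f g h
  ─────────────────
8│♜ · ♝ ♛ ♚ ♝ · ♜│8
7│♟ ♟ ♟ · ♟ ♟ ♟ ♟│7
6│♞ · · · · ♞ · ·│6
5│· · · ♟ ♘ · · ·│5
4│· · · · · · · ·│4
3│♘ · · · · · · ·│3
2│♙ ♙ ♙ ♙ ♙ ♙ ♙ ♙│2
1│♖ · ♗ ♕ ♔ ♗ · ♖│1
  ─────────────────
  a b c d e f g h

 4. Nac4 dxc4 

  a b c d e f g h
  ─────────────────
8│♜ · ♝ ♛ ♚ ♝ · ♜│8
7│♟ ♟ ♟ · ♟ ♟ ♟ ♟│7
6│♞ · · · · ♞ · ·│6
5│· · · · ♘ · · ·│5
4│· · ♟ · · · · ·│4
3│· · · · · · · ·│3
2│♙ ♙ ♙ ♙ ♙ ♙ ♙ ♙│2
1│♖ · ♗ ♕ ♔ ♗ · ♖│1
  ─────────────────
  a b c d e f g h

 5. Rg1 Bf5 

  a b c d e f g h
  ─────────────────
8│♜ · · ♛ ♚ ♝ · ♜│8
7│♟ ♟ ♟ · ♟ ♟ ♟ ♟│7
6│♞ · · · · ♞ · ·│6
5│· · · · ♘ ♝ · ·│5
4│· · ♟ · · · · ·│4
3│· · · · · · · ·│3
2│♙ ♙ ♙ ♙ ♙ ♙ ♙ ♙│2
1│♖ · ♗ ♕ ♔ ♗ ♖ ·│1
  ─────────────────
  a b c d e f g h



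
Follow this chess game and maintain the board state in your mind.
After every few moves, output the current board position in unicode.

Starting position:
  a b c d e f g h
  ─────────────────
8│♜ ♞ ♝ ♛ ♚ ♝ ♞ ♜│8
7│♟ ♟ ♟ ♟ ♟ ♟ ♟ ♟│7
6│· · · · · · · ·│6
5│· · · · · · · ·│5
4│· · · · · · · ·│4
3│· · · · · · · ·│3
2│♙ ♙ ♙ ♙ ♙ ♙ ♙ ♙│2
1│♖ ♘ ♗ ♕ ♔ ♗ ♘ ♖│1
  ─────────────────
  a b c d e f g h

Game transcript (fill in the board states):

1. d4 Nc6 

  a b c d e f g h
  ─────────────────
8│♜ · ♝ ♛ ♚ ♝ ♞ ♜│8
7│♟ ♟ ♟ ♟ ♟ ♟ ♟ ♟│7
6│· · ♞ · · · · ·│6
5│· · · · · · · ·│5
4│· · · ♙ · · · ·│4
3│· · · · · · · ·│3
2│♙ ♙ ♙ · ♙ ♙ ♙ ♙│2
1│♖ ♘ ♗ ♕ ♔ ♗ ♘ ♖│1
  ─────────────────
  a b c d e f g h

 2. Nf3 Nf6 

  a b c d e f g h
  ─────────────────
8│♜ · ♝ ♛ ♚ ♝ · ♜│8
7│♟ ♟ ♟ ♟ ♟ ♟ ♟ ♟│7
6│· · ♞ · · ♞ · ·│6
5│· · · · · · · ·│5
4│· · · ♙ · · · ·│4
3│· · · · · ♘ · ·│3
2│♙ ♙ ♙ · ♙ ♙ ♙ ♙│2
1│♖ ♘ ♗ ♕ ♔ ♗ · ♖│1
  ─────────────────
  a b c d e f g h

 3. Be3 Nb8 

  a b c d e f g h
  ─────────────────
8│♜ ♞ ♝ ♛ ♚ ♝ · ♜│8
7│♟ ♟ ♟ ♟ ♟ ♟ ♟ ♟│7
6│· · · · · ♞ · ·│6
5│· · · · · · · ·│5
4│· · · ♙ · · · ·│4
3│· · · · ♗ ♘ · ·│3
2│♙ ♙ ♙ · ♙ ♙ ♙ ♙│2
1│♖ ♘ · ♕ ♔ ♗ · ♖│1
  ─────────────────
  a b c d e f g h

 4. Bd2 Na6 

  a b c d e f g h
  ─────────────────
8│♜ · ♝ ♛ ♚ ♝ · ♜│8
7│♟ ♟ ♟ ♟ ♟ ♟ ♟ ♟│7
6│♞ · · · · ♞ · ·│6
5│· · · · · · · ·│5
4│· · · ♙ · · · ·│4
3│· · · · · ♘ · ·│3
2│♙ ♙ ♙ ♗ ♙ ♙ ♙ ♙│2
1│♖ ♘ · ♕ ♔ ♗ · ♖│1
  ─────────────────
  a b c d e f g h

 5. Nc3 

  a b c d e f g h
  ─────────────────
8│♜ · ♝ ♛ ♚ ♝ · ♜│8
7│♟ ♟ ♟ ♟ ♟ ♟ ♟ ♟│7
6│♞ · · · · ♞ · ·│6
5│· · · · · · · ·│5
4│· · · ♙ · · · ·│4
3│· · ♘ · · ♘ · ·│3
2│♙ ♙ ♙ ♗ ♙ ♙ ♙ ♙│2
1│♖ · · ♕ ♔ ♗ · ♖│1
  ─────────────────
  a b c d e f g h


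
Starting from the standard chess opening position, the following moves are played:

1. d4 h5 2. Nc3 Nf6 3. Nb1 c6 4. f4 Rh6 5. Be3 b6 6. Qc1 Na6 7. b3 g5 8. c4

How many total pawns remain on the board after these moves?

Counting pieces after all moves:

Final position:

  a b c d e f g h
  ─────────────────
8│♜ · ♝ ♛ ♚ ♝ · ·│8
7│♟ · · ♟ ♟ ♟ · ·│7
6│♞ ♟ ♟ · · ♞ · ♜│6
5│· · · · · · ♟ ♟│5
4│· · ♙ ♙ · ♙ · ·│4
3│· ♙ · · ♗ · · ·│3
2│♙ · · · ♙ · ♙ ♙│2
1│♖ ♘ ♕ · ♔ ♗ ♘ ♖│1
  ─────────────────
  a b c d e f g h


16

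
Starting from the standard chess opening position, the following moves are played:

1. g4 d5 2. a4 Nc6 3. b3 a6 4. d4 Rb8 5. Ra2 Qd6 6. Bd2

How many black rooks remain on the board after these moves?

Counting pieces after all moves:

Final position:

  a b c d e f g h
  ─────────────────
8│· ♜ ♝ · ♚ ♝ ♞ ♜│8
7│· ♟ ♟ · ♟ ♟ ♟ ♟│7
6│♟ · ♞ ♛ · · · ·│6
5│· · · ♟ · · · ·│5
4│♙ · · ♙ · · ♙ ·│4
3│· ♙ · · · · · ·│3
2│♖ · ♙ ♗ ♙ ♙ · ♙│2
1│· ♘ · ♕ ♔ ♗ ♘ ♖│1
  ─────────────────
  a b c d e f g h


2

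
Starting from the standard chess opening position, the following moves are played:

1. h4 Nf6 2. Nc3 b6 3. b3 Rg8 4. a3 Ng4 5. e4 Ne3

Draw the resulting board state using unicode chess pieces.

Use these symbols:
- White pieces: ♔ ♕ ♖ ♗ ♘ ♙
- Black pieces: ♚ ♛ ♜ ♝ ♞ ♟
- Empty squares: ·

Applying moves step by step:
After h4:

♜ ♞ ♝ ♛ ♚ ♝ ♞ ♜
♟ ♟ ♟ ♟ ♟ ♟ ♟ ♟
· · · · · · · ·
· · · · · · · ·
· · · · · · · ♙
· · · · · · · ·
♙ ♙ ♙ ♙ ♙ ♙ ♙ ·
♖ ♘ ♗ ♕ ♔ ♗ ♘ ♖


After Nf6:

♜ ♞ ♝ ♛ ♚ ♝ · ♜
♟ ♟ ♟ ♟ ♟ ♟ ♟ ♟
· · · · · ♞ · ·
· · · · · · · ·
· · · · · · · ♙
· · · · · · · ·
♙ ♙ ♙ ♙ ♙ ♙ ♙ ·
♖ ♘ ♗ ♕ ♔ ♗ ♘ ♖


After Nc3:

♜ ♞ ♝ ♛ ♚ ♝ · ♜
♟ ♟ ♟ ♟ ♟ ♟ ♟ ♟
· · · · · ♞ · ·
· · · · · · · ·
· · · · · · · ♙
· · ♘ · · · · ·
♙ ♙ ♙ ♙ ♙ ♙ ♙ ·
♖ · ♗ ♕ ♔ ♗ ♘ ♖


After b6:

♜ ♞ ♝ ♛ ♚ ♝ · ♜
♟ · ♟ ♟ ♟ ♟ ♟ ♟
· ♟ · · · ♞ · ·
· · · · · · · ·
· · · · · · · ♙
· · ♘ · · · · ·
♙ ♙ ♙ ♙ ♙ ♙ ♙ ·
♖ · ♗ ♕ ♔ ♗ ♘ ♖


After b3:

♜ ♞ ♝ ♛ ♚ ♝ · ♜
♟ · ♟ ♟ ♟ ♟ ♟ ♟
· ♟ · · · ♞ · ·
· · · · · · · ·
· · · · · · · ♙
· ♙ ♘ · · · · ·
♙ · ♙ ♙ ♙ ♙ ♙ ·
♖ · ♗ ♕ ♔ ♗ ♘ ♖


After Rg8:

♜ ♞ ♝ ♛ ♚ ♝ ♜ ·
♟ · ♟ ♟ ♟ ♟ ♟ ♟
· ♟ · · · ♞ · ·
· · · · · · · ·
· · · · · · · ♙
· ♙ ♘ · · · · ·
♙ · ♙ ♙ ♙ ♙ ♙ ·
♖ · ♗ ♕ ♔ ♗ ♘ ♖


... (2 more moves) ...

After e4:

♜ ♞ ♝ ♛ ♚ ♝ ♜ ·
♟ · ♟ ♟ ♟ ♟ ♟ ♟
· ♟ · · · · · ·
· · · · · · · ·
· · · · ♙ · ♞ ♙
♙ ♙ ♘ · · · · ·
· · ♙ ♙ · ♙ ♙ ·
♖ · ♗ ♕ ♔ ♗ ♘ ♖


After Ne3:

♜ ♞ ♝ ♛ ♚ ♝ ♜ ·
♟ · ♟ ♟ ♟ ♟ ♟ ♟
· ♟ · · · · · ·
· · · · · · · ·
· · · · ♙ · · ♙
♙ ♙ ♘ · ♞ · · ·
· · ♙ ♙ · ♙ ♙ ·
♖ · ♗ ♕ ♔ ♗ ♘ ♖



  a b c d e f g h
  ─────────────────
8│♜ ♞ ♝ ♛ ♚ ♝ ♜ ·│8
7│♟ · ♟ ♟ ♟ ♟ ♟ ♟│7
6│· ♟ · · · · · ·│6
5│· · · · · · · ·│5
4│· · · · ♙ · · ♙│4
3│♙ ♙ ♘ · ♞ · · ·│3
2│· · ♙ ♙ · ♙ ♙ ·│2
1│♖ · ♗ ♕ ♔ ♗ ♘ ♖│1
  ─────────────────
  a b c d e f g h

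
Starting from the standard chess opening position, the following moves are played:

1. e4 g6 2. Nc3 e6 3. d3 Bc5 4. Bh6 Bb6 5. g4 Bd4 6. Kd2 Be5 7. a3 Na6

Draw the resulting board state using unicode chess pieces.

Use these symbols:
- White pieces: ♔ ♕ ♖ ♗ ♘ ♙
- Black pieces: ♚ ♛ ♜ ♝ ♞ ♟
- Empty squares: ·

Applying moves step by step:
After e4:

♜ ♞ ♝ ♛ ♚ ♝ ♞ ♜
♟ ♟ ♟ ♟ ♟ ♟ ♟ ♟
· · · · · · · ·
· · · · · · · ·
· · · · ♙ · · ·
· · · · · · · ·
♙ ♙ ♙ ♙ · ♙ ♙ ♙
♖ ♘ ♗ ♕ ♔ ♗ ♘ ♖


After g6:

♜ ♞ ♝ ♛ ♚ ♝ ♞ ♜
♟ ♟ ♟ ♟ ♟ ♟ · ♟
· · · · · · ♟ ·
· · · · · · · ·
· · · · ♙ · · ·
· · · · · · · ·
♙ ♙ ♙ ♙ · ♙ ♙ ♙
♖ ♘ ♗ ♕ ♔ ♗ ♘ ♖


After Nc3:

♜ ♞ ♝ ♛ ♚ ♝ ♞ ♜
♟ ♟ ♟ ♟ ♟ ♟ · ♟
· · · · · · ♟ ·
· · · · · · · ·
· · · · ♙ · · ·
· · ♘ · · · · ·
♙ ♙ ♙ ♙ · ♙ ♙ ♙
♖ · ♗ ♕ ♔ ♗ ♘ ♖


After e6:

♜ ♞ ♝ ♛ ♚ ♝ ♞ ♜
♟ ♟ ♟ ♟ · ♟ · ♟
· · · · ♟ · ♟ ·
· · · · · · · ·
· · · · ♙ · · ·
· · ♘ · · · · ·
♙ ♙ ♙ ♙ · ♙ ♙ ♙
♖ · ♗ ♕ ♔ ♗ ♘ ♖


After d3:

♜ ♞ ♝ ♛ ♚ ♝ ♞ ♜
♟ ♟ ♟ ♟ · ♟ · ♟
· · · · ♟ · ♟ ·
· · · · · · · ·
· · · · ♙ · · ·
· · ♘ ♙ · · · ·
♙ ♙ ♙ · · ♙ ♙ ♙
♖ · ♗ ♕ ♔ ♗ ♘ ♖


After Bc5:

♜ ♞ ♝ ♛ ♚ · ♞ ♜
♟ ♟ ♟ ♟ · ♟ · ♟
· · · · ♟ · ♟ ·
· · ♝ · · · · ·
· · · · ♙ · · ·
· · ♘ ♙ · · · ·
♙ ♙ ♙ · · ♙ ♙ ♙
♖ · ♗ ♕ ♔ ♗ ♘ ♖


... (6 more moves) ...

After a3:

♜ ♞ ♝ ♛ ♚ · ♞ ♜
♟ ♟ ♟ ♟ · ♟ · ♟
· · · · ♟ · ♟ ♗
· · · · ♝ · · ·
· · · · ♙ · ♙ ·
♙ · ♘ ♙ · · · ·
· ♙ ♙ ♔ · ♙ · ♙
♖ · · ♕ · ♗ ♘ ♖


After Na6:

♜ · ♝ ♛ ♚ · ♞ ♜
♟ ♟ ♟ ♟ · ♟ · ♟
♞ · · · ♟ · ♟ ♗
· · · · ♝ · · ·
· · · · ♙ · ♙ ·
♙ · ♘ ♙ · · · ·
· ♙ ♙ ♔ · ♙ · ♙
♖ · · ♕ · ♗ ♘ ♖



  a b c d e f g h
  ─────────────────
8│♜ · ♝ ♛ ♚ · ♞ ♜│8
7│♟ ♟ ♟ ♟ · ♟ · ♟│7
6│♞ · · · ♟ · ♟ ♗│6
5│· · · · ♝ · · ·│5
4│· · · · ♙ · ♙ ·│4
3│♙ · ♘ ♙ · · · ·│3
2│· ♙ ♙ ♔ · ♙ · ♙│2
1│♖ · · ♕ · ♗ ♘ ♖│1
  ─────────────────
  a b c d e f g h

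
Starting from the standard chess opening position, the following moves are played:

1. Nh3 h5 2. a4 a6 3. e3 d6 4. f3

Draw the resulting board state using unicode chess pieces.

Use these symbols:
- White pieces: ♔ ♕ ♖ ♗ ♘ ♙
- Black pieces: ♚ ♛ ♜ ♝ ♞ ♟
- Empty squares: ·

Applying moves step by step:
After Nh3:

♜ ♞ ♝ ♛ ♚ ♝ ♞ ♜
♟ ♟ ♟ ♟ ♟ ♟ ♟ ♟
· · · · · · · ·
· · · · · · · ·
· · · · · · · ·
· · · · · · · ♘
♙ ♙ ♙ ♙ ♙ ♙ ♙ ♙
♖ ♘ ♗ ♕ ♔ ♗ · ♖


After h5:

♜ ♞ ♝ ♛ ♚ ♝ ♞ ♜
♟ ♟ ♟ ♟ ♟ ♟ ♟ ·
· · · · · · · ·
· · · · · · · ♟
· · · · · · · ·
· · · · · · · ♘
♙ ♙ ♙ ♙ ♙ ♙ ♙ ♙
♖ ♘ ♗ ♕ ♔ ♗ · ♖


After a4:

♜ ♞ ♝ ♛ ♚ ♝ ♞ ♜
♟ ♟ ♟ ♟ ♟ ♟ ♟ ·
· · · · · · · ·
· · · · · · · ♟
♙ · · · · · · ·
· · · · · · · ♘
· ♙ ♙ ♙ ♙ ♙ ♙ ♙
♖ ♘ ♗ ♕ ♔ ♗ · ♖


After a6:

♜ ♞ ♝ ♛ ♚ ♝ ♞ ♜
· ♟ ♟ ♟ ♟ ♟ ♟ ·
♟ · · · · · · ·
· · · · · · · ♟
♙ · · · · · · ·
· · · · · · · ♘
· ♙ ♙ ♙ ♙ ♙ ♙ ♙
♖ ♘ ♗ ♕ ♔ ♗ · ♖


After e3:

♜ ♞ ♝ ♛ ♚ ♝ ♞ ♜
· ♟ ♟ ♟ ♟ ♟ ♟ ·
♟ · · · · · · ·
· · · · · · · ♟
♙ · · · · · · ·
· · · · ♙ · · ♘
· ♙ ♙ ♙ · ♙ ♙ ♙
♖ ♘ ♗ ♕ ♔ ♗ · ♖


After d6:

♜ ♞ ♝ ♛ ♚ ♝ ♞ ♜
· ♟ ♟ · ♟ ♟ ♟ ·
♟ · · ♟ · · · ·
· · · · · · · ♟
♙ · · · · · · ·
· · · · ♙ · · ♘
· ♙ ♙ ♙ · ♙ ♙ ♙
♖ ♘ ♗ ♕ ♔ ♗ · ♖


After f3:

♜ ♞ ♝ ♛ ♚ ♝ ♞ ♜
· ♟ ♟ · ♟ ♟ ♟ ·
♟ · · ♟ · · · ·
· · · · · · · ♟
♙ · · · · · · ·
· · · · ♙ ♙ · ♘
· ♙ ♙ ♙ · · ♙ ♙
♖ ♘ ♗ ♕ ♔ ♗ · ♖



  a b c d e f g h
  ─────────────────
8│♜ ♞ ♝ ♛ ♚ ♝ ♞ ♜│8
7│· ♟ ♟ · ♟ ♟ ♟ ·│7
6│♟ · · ♟ · · · ·│6
5│· · · · · · · ♟│5
4│♙ · · · · · · ·│4
3│· · · · ♙ ♙ · ♘│3
2│· ♙ ♙ ♙ · · ♙ ♙│2
1│♖ ♘ ♗ ♕ ♔ ♗ · ♖│1
  ─────────────────
  a b c d e f g h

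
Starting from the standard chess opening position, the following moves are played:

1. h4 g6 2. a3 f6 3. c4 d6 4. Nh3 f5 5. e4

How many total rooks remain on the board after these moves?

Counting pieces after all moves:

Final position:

  a b c d e f g h
  ─────────────────
8│♜ ♞ ♝ ♛ ♚ ♝ ♞ ♜│8
7│♟ ♟ ♟ · ♟ · · ♟│7
6│· · · ♟ · · ♟ ·│6
5│· · · · · ♟ · ·│5
4│· · ♙ · ♙ · · ♙│4
3│♙ · · · · · · ♘│3
2│· ♙ · ♙ · ♙ ♙ ·│2
1│♖ ♘ ♗ ♕ ♔ ♗ · ♖│1
  ─────────────────
  a b c d e f g h


4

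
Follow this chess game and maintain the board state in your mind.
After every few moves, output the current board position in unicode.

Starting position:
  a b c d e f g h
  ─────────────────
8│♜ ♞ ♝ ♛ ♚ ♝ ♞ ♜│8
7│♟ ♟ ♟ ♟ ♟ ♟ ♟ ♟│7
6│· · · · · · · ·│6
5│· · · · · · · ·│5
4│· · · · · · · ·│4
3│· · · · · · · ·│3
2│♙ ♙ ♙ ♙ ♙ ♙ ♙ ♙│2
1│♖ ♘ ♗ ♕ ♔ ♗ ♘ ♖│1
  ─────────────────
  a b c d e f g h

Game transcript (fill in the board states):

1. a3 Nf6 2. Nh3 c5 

  a b c d e f g h
  ─────────────────
8│♜ ♞ ♝ ♛ ♚ ♝ · ♜│8
7│♟ ♟ · ♟ ♟ ♟ ♟ ♟│7
6│· · · · · ♞ · ·│6
5│· · ♟ · · · · ·│5
4│· · · · · · · ·│4
3│♙ · · · · · · ♘│3
2│· ♙ ♙ ♙ ♙ ♙ ♙ ♙│2
1│♖ ♘ ♗ ♕ ♔ ♗ · ♖│1
  ─────────────────
  a b c d e f g h

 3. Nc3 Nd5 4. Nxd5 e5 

  a b c d e f g h
  ─────────────────
8│♜ ♞ ♝ ♛ ♚ ♝ · ♜│8
7│♟ ♟ · ♟ · ♟ ♟ ♟│7
6│· · · · · · · ·│6
5│· · ♟ ♘ ♟ · · ·│5
4│· · · · · · · ·│4
3│♙ · · · · · · ♘│3
2│· ♙ ♙ ♙ ♙ ♙ ♙ ♙│2
1│♖ · ♗ ♕ ♔ ♗ · ♖│1
  ─────────────────
  a b c d e f g h

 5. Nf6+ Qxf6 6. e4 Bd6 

  a b c d e f g h
  ─────────────────
8│♜ ♞ ♝ · ♚ · · ♜│8
7│♟ ♟ · ♟ · ♟ ♟ ♟│7
6│· · · ♝ · ♛ · ·│6
5│· · ♟ · ♟ · · ·│5
4│· · · · ♙ · · ·│4
3│♙ · · · · · · ♘│3
2│· ♙ ♙ ♙ · ♙ ♙ ♙│2
1│♖ · ♗ ♕ ♔ ♗ · ♖│1
  ─────────────────
  a b c d e f g h

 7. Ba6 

  a b c d e f g h
  ─────────────────
8│♜ ♞ ♝ · ♚ · · ♜│8
7│♟ ♟ · ♟ · ♟ ♟ ♟│7
6│♗ · · ♝ · ♛ · ·│6
5│· · ♟ · ♟ · · ·│5
4│· · · · ♙ · · ·│4
3│♙ · · · · · · ♘│3
2│· ♙ ♙ ♙ · ♙ ♙ ♙│2
1│♖ · ♗ ♕ ♔ · · ♖│1
  ─────────────────
  a b c d e f g h


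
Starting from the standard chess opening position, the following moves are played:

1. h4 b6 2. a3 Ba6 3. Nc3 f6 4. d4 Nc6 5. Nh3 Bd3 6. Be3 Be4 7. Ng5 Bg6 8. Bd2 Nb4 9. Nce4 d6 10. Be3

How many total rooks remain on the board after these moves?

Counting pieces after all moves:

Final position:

  a b c d e f g h
  ─────────────────
8│♜ · · ♛ ♚ ♝ ♞ ♜│8
7│♟ · ♟ · ♟ · ♟ ♟│7
6│· ♟ · ♟ · ♟ ♝ ·│6
5│· · · · · · ♘ ·│5
4│· ♞ · ♙ ♘ · · ♙│4
3│♙ · · · ♗ · · ·│3
2│· ♙ ♙ · ♙ ♙ ♙ ·│2
1│♖ · · ♕ ♔ ♗ · ♖│1
  ─────────────────
  a b c d e f g h


4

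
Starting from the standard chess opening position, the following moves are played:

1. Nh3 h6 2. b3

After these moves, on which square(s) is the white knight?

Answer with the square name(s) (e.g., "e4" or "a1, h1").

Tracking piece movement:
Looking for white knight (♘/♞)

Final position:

  a b c d e f g h
  ─────────────────
8│♜ ♞ ♝ ♛ ♚ ♝ ♞ ♜│8
7│♟ ♟ ♟ ♟ ♟ ♟ ♟ ·│7
6│· · · · · · · ♟│6
5│· · · · · · · ·│5
4│· · · · · · · ·│4
3│· ♙ · · · · · ♘│3
2│♙ · ♙ ♙ ♙ ♙ ♙ ♙│2
1│♖ ♘ ♗ ♕ ♔ ♗ · ♖│1
  ─────────────────
  a b c d e f g h


b1, h3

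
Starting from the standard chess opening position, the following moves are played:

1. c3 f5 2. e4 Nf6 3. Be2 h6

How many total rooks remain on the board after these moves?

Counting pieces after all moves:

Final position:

  a b c d e f g h
  ─────────────────
8│♜ ♞ ♝ ♛ ♚ ♝ · ♜│8
7│♟ ♟ ♟ ♟ ♟ · ♟ ·│7
6│· · · · · ♞ · ♟│6
5│· · · · · ♟ · ·│5
4│· · · · ♙ · · ·│4
3│· · ♙ · · · · ·│3
2│♙ ♙ · ♙ ♗ ♙ ♙ ♙│2
1│♖ ♘ ♗ ♕ ♔ · ♘ ♖│1
  ─────────────────
  a b c d e f g h


4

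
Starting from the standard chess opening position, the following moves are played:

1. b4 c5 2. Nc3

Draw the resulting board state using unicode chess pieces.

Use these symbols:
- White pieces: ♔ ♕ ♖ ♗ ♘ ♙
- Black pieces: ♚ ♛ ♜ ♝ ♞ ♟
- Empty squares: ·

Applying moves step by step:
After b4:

♜ ♞ ♝ ♛ ♚ ♝ ♞ ♜
♟ ♟ ♟ ♟ ♟ ♟ ♟ ♟
· · · · · · · ·
· · · · · · · ·
· ♙ · · · · · ·
· · · · · · · ·
♙ · ♙ ♙ ♙ ♙ ♙ ♙
♖ ♘ ♗ ♕ ♔ ♗ ♘ ♖


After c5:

♜ ♞ ♝ ♛ ♚ ♝ ♞ ♜
♟ ♟ · ♟ ♟ ♟ ♟ ♟
· · · · · · · ·
· · ♟ · · · · ·
· ♙ · · · · · ·
· · · · · · · ·
♙ · ♙ ♙ ♙ ♙ ♙ ♙
♖ ♘ ♗ ♕ ♔ ♗ ♘ ♖


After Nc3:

♜ ♞ ♝ ♛ ♚ ♝ ♞ ♜
♟ ♟ · ♟ ♟ ♟ ♟ ♟
· · · · · · · ·
· · ♟ · · · · ·
· ♙ · · · · · ·
· · ♘ · · · · ·
♙ · ♙ ♙ ♙ ♙ ♙ ♙
♖ · ♗ ♕ ♔ ♗ ♘ ♖



  a b c d e f g h
  ─────────────────
8│♜ ♞ ♝ ♛ ♚ ♝ ♞ ♜│8
7│♟ ♟ · ♟ ♟ ♟ ♟ ♟│7
6│· · · · · · · ·│6
5│· · ♟ · · · · ·│5
4│· ♙ · · · · · ·│4
3│· · ♘ · · · · ·│3
2│♙ · ♙ ♙ ♙ ♙ ♙ ♙│2
1│♖ · ♗ ♕ ♔ ♗ ♘ ♖│1
  ─────────────────
  a b c d e f g h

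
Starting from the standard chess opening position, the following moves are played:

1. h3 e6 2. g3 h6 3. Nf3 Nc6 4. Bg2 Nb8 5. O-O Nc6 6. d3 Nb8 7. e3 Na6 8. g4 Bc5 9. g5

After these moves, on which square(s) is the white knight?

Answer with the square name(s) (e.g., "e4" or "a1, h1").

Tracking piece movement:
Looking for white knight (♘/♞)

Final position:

  a b c d e f g h
  ─────────────────
8│♜ · ♝ ♛ ♚ · ♞ ♜│8
7│♟ ♟ ♟ ♟ · ♟ ♟ ·│7
6│♞ · · · ♟ · · ♟│6
5│· · ♝ · · · ♙ ·│5
4│· · · · · · · ·│4
3│· · · ♙ ♙ ♘ · ♙│3
2│♙ ♙ ♙ · · ♙ ♗ ·│2
1│♖ ♘ ♗ ♕ · ♖ ♔ ·│1
  ─────────────────
  a b c d e f g h


b1, f3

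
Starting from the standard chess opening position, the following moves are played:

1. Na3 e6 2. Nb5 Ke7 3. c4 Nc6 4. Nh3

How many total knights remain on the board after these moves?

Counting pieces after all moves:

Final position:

  a b c d e f g h
  ─────────────────
8│♜ · ♝ ♛ · ♝ ♞ ♜│8
7│♟ ♟ ♟ ♟ ♚ ♟ ♟ ♟│7
6│· · ♞ · ♟ · · ·│6
5│· ♘ · · · · · ·│5
4│· · ♙ · · · · ·│4
3│· · · · · · · ♘│3
2│♙ ♙ · ♙ ♙ ♙ ♙ ♙│2
1│♖ · ♗ ♕ ♔ ♗ · ♖│1
  ─────────────────
  a b c d e f g h


4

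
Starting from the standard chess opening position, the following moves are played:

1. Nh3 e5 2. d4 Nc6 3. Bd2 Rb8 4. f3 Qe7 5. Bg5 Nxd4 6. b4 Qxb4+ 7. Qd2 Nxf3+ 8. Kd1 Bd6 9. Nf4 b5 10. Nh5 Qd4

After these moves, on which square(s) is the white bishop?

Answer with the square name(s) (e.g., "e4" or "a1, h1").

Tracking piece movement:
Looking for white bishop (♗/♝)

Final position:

  a b c d e f g h
  ─────────────────
8│· ♜ ♝ · ♚ · ♞ ♜│8
7│♟ · ♟ ♟ · ♟ ♟ ♟│7
6│· · · ♝ · · · ·│6
5│· ♟ · · ♟ · ♗ ♘│5
4│· · · ♛ · · · ·│4
3│· · · · · ♞ · ·│3
2│♙ · ♙ ♕ ♙ · ♙ ♙│2
1│♖ ♘ · ♔ · ♗ · ♖│1
  ─────────────────
  a b c d e f g h


f1, g5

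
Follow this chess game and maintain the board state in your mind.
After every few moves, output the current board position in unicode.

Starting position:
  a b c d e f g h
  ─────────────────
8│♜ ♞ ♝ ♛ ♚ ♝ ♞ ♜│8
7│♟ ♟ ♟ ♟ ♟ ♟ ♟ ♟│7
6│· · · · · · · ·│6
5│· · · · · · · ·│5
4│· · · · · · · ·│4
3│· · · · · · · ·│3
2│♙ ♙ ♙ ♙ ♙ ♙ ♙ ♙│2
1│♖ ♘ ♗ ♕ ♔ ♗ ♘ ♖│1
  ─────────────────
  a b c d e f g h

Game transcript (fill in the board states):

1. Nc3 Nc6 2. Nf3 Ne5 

  a b c d e f g h
  ─────────────────
8│♜ · ♝ ♛ ♚ ♝ ♞ ♜│8
7│♟ ♟ ♟ ♟ ♟ ♟ ♟ ♟│7
6│· · · · · · · ·│6
5│· · · · ♞ · · ·│5
4│· · · · · · · ·│4
3│· · ♘ · · ♘ · ·│3
2│♙ ♙ ♙ ♙ ♙ ♙ ♙ ♙│2
1│♖ · ♗ ♕ ♔ ♗ · ♖│1
  ─────────────────
  a b c d e f g h

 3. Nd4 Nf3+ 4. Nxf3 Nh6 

  a b c d e f g h
  ─────────────────
8│♜ · ♝ ♛ ♚ ♝ · ♜│8
7│♟ ♟ ♟ ♟ ♟ ♟ ♟ ♟│7
6│· · · · · · · ♞│6
5│· · · · · · · ·│5
4│· · · · · · · ·│4
3│· · ♘ · · ♘ · ·│3
2│♙ ♙ ♙ ♙ ♙ ♙ ♙ ♙│2
1│♖ · ♗ ♕ ♔ ♗ · ♖│1
  ─────────────────
  a b c d e f g h

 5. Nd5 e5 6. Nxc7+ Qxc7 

  a b c d e f g h
  ─────────────────
8│♜ · ♝ · ♚ ♝ · ♜│8
7│♟ ♟ ♛ ♟ · ♟ ♟ ♟│7
6│· · · · · · · ♞│6
5│· · · · ♟ · · ·│5
4│· · · · · · · ·│4
3│· · · · · ♘ · ·│3
2│♙ ♙ ♙ ♙ ♙ ♙ ♙ ♙│2
1│♖ · ♗ ♕ ♔ ♗ · ♖│1
  ─────────────────
  a b c d e f g h



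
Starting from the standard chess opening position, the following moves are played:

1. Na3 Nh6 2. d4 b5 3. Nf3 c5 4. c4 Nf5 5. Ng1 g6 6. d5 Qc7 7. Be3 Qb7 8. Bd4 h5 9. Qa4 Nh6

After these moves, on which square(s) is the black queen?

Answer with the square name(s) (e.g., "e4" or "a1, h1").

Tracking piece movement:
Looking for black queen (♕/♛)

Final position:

  a b c d e f g h
  ─────────────────
8│♜ ♞ ♝ · ♚ ♝ · ♜│8
7│♟ ♛ · ♟ ♟ ♟ · ·│7
6│· · · · · · ♟ ♞│6
5│· ♟ ♟ ♙ · · · ♟│5
4│♕ · ♙ ♗ · · · ·│4
3│♘ · · · · · · ·│3
2│♙ ♙ · · ♙ ♙ ♙ ♙│2
1│♖ · · · ♔ ♗ ♘ ♖│1
  ─────────────────
  a b c d e f g h


b7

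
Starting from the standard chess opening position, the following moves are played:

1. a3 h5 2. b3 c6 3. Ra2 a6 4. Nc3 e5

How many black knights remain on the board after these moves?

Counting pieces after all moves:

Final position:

  a b c d e f g h
  ─────────────────
8│♜ ♞ ♝ ♛ ♚ ♝ ♞ ♜│8
7│· ♟ · ♟ · ♟ ♟ ·│7
6│♟ · ♟ · · · · ·│6
5│· · · · ♟ · · ♟│5
4│· · · · · · · ·│4
3│♙ ♙ ♘ · · · · ·│3
2│♖ · ♙ ♙ ♙ ♙ ♙ ♙│2
1│· · ♗ ♕ ♔ ♗ ♘ ♖│1
  ─────────────────
  a b c d e f g h


2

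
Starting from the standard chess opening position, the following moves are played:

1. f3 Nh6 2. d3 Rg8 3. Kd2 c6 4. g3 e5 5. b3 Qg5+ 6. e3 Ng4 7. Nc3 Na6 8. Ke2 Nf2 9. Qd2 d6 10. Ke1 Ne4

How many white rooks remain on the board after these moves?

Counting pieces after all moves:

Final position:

  a b c d e f g h
  ─────────────────
8│♜ · ♝ · ♚ ♝ ♜ ·│8
7│♟ ♟ · · · ♟ ♟ ♟│7
6│♞ · ♟ ♟ · · · ·│6
5│· · · · ♟ · ♛ ·│5
4│· · · · ♞ · · ·│4
3│· ♙ ♘ ♙ ♙ ♙ ♙ ·│3
2│♙ · ♙ ♕ · · · ♙│2
1│♖ · ♗ · ♔ ♗ ♘ ♖│1
  ─────────────────
  a b c d e f g h


2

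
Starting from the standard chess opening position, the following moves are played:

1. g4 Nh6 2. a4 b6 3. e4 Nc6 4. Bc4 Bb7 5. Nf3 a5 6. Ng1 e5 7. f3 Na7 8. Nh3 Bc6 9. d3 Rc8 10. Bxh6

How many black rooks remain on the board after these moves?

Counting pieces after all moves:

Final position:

  a b c d e f g h
  ─────────────────
8│· · ♜ ♛ ♚ ♝ · ♜│8
7│♞ · ♟ ♟ · ♟ ♟ ♟│7
6│· ♟ ♝ · · · · ♗│6
5│♟ · · · ♟ · · ·│5
4│♙ · ♗ · ♙ · ♙ ·│4
3│· · · ♙ · ♙ · ♘│3
2│· ♙ ♙ · · · · ♙│2
1│♖ ♘ · ♕ ♔ · · ♖│1
  ─────────────────
  a b c d e f g h


2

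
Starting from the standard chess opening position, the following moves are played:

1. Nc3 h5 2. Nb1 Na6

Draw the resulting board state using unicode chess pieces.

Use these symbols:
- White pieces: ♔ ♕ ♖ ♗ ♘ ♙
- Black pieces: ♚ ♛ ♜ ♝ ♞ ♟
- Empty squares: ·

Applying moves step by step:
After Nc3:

♜ ♞ ♝ ♛ ♚ ♝ ♞ ♜
♟ ♟ ♟ ♟ ♟ ♟ ♟ ♟
· · · · · · · ·
· · · · · · · ·
· · · · · · · ·
· · ♘ · · · · ·
♙ ♙ ♙ ♙ ♙ ♙ ♙ ♙
♖ · ♗ ♕ ♔ ♗ ♘ ♖


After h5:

♜ ♞ ♝ ♛ ♚ ♝ ♞ ♜
♟ ♟ ♟ ♟ ♟ ♟ ♟ ·
· · · · · · · ·
· · · · · · · ♟
· · · · · · · ·
· · ♘ · · · · ·
♙ ♙ ♙ ♙ ♙ ♙ ♙ ♙
♖ · ♗ ♕ ♔ ♗ ♘ ♖


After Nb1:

♜ ♞ ♝ ♛ ♚ ♝ ♞ ♜
♟ ♟ ♟ ♟ ♟ ♟ ♟ ·
· · · · · · · ·
· · · · · · · ♟
· · · · · · · ·
· · · · · · · ·
♙ ♙ ♙ ♙ ♙ ♙ ♙ ♙
♖ ♘ ♗ ♕ ♔ ♗ ♘ ♖


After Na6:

♜ · ♝ ♛ ♚ ♝ ♞ ♜
♟ ♟ ♟ ♟ ♟ ♟ ♟ ·
♞ · · · · · · ·
· · · · · · · ♟
· · · · · · · ·
· · · · · · · ·
♙ ♙ ♙ ♙ ♙ ♙ ♙ ♙
♖ ♘ ♗ ♕ ♔ ♗ ♘ ♖



  a b c d e f g h
  ─────────────────
8│♜ · ♝ ♛ ♚ ♝ ♞ ♜│8
7│♟ ♟ ♟ ♟ ♟ ♟ ♟ ·│7
6│♞ · · · · · · ·│6
5│· · · · · · · ♟│5
4│· · · · · · · ·│4
3│· · · · · · · ·│3
2│♙ ♙ ♙ ♙ ♙ ♙ ♙ ♙│2
1│♖ ♘ ♗ ♕ ♔ ♗ ♘ ♖│1
  ─────────────────
  a b c d e f g h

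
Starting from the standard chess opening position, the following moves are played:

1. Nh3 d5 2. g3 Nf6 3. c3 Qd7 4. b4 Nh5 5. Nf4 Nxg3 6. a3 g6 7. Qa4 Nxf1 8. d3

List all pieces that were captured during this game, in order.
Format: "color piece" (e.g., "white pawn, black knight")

Tracking captures:
  Nxg3: captured white pawn
  Nxf1: captured white bishop

white pawn, white bishop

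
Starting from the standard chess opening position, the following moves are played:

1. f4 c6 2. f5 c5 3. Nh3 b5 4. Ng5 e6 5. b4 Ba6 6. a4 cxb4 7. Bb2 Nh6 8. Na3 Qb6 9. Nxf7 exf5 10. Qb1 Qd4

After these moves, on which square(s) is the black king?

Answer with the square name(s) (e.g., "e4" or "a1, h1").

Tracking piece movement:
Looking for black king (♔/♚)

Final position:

  a b c d e f g h
  ─────────────────
8│♜ ♞ · · ♚ ♝ · ♜│8
7│♟ · · ♟ · ♘ ♟ ♟│7
6│♝ · · · · · · ♞│6
5│· ♟ · · · ♟ · ·│5
4│♙ ♟ · ♛ · · · ·│4
3│♘ · · · · · · ·│3
2│· ♗ ♙ ♙ ♙ · ♙ ♙│2
1│♖ ♕ · · ♔ ♗ · ♖│1
  ─────────────────
  a b c d e f g h


e8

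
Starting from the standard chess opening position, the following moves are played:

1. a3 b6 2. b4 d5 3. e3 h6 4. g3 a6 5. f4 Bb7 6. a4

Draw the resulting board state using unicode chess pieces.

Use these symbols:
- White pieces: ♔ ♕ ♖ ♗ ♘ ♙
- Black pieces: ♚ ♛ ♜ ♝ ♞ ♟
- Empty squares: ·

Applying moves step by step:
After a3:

♜ ♞ ♝ ♛ ♚ ♝ ♞ ♜
♟ ♟ ♟ ♟ ♟ ♟ ♟ ♟
· · · · · · · ·
· · · · · · · ·
· · · · · · · ·
♙ · · · · · · ·
· ♙ ♙ ♙ ♙ ♙ ♙ ♙
♖ ♘ ♗ ♕ ♔ ♗ ♘ ♖


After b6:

♜ ♞ ♝ ♛ ♚ ♝ ♞ ♜
♟ · ♟ ♟ ♟ ♟ ♟ ♟
· ♟ · · · · · ·
· · · · · · · ·
· · · · · · · ·
♙ · · · · · · ·
· ♙ ♙ ♙ ♙ ♙ ♙ ♙
♖ ♘ ♗ ♕ ♔ ♗ ♘ ♖


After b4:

♜ ♞ ♝ ♛ ♚ ♝ ♞ ♜
♟ · ♟ ♟ ♟ ♟ ♟ ♟
· ♟ · · · · · ·
· · · · · · · ·
· ♙ · · · · · ·
♙ · · · · · · ·
· · ♙ ♙ ♙ ♙ ♙ ♙
♖ ♘ ♗ ♕ ♔ ♗ ♘ ♖


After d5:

♜ ♞ ♝ ♛ ♚ ♝ ♞ ♜
♟ · ♟ · ♟ ♟ ♟ ♟
· ♟ · · · · · ·
· · · ♟ · · · ·
· ♙ · · · · · ·
♙ · · · · · · ·
· · ♙ ♙ ♙ ♙ ♙ ♙
♖ ♘ ♗ ♕ ♔ ♗ ♘ ♖


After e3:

♜ ♞ ♝ ♛ ♚ ♝ ♞ ♜
♟ · ♟ · ♟ ♟ ♟ ♟
· ♟ · · · · · ·
· · · ♟ · · · ·
· ♙ · · · · · ·
♙ · · · ♙ · · ·
· · ♙ ♙ · ♙ ♙ ♙
♖ ♘ ♗ ♕ ♔ ♗ ♘ ♖


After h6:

♜ ♞ ♝ ♛ ♚ ♝ ♞ ♜
♟ · ♟ · ♟ ♟ ♟ ·
· ♟ · · · · · ♟
· · · ♟ · · · ·
· ♙ · · · · · ·
♙ · · · ♙ · · ·
· · ♙ ♙ · ♙ ♙ ♙
♖ ♘ ♗ ♕ ♔ ♗ ♘ ♖


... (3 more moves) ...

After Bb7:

♜ ♞ · ♛ ♚ ♝ ♞ ♜
· ♝ ♟ · ♟ ♟ ♟ ·
♟ ♟ · · · · · ♟
· · · ♟ · · · ·
· ♙ · · · ♙ · ·
♙ · · · ♙ · ♙ ·
· · ♙ ♙ · · · ♙
♖ ♘ ♗ ♕ ♔ ♗ ♘ ♖


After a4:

♜ ♞ · ♛ ♚ ♝ ♞ ♜
· ♝ ♟ · ♟ ♟ ♟ ·
♟ ♟ · · · · · ♟
· · · ♟ · · · ·
♙ ♙ · · · ♙ · ·
· · · · ♙ · ♙ ·
· · ♙ ♙ · · · ♙
♖ ♘ ♗ ♕ ♔ ♗ ♘ ♖



  a b c d e f g h
  ─────────────────
8│♜ ♞ · ♛ ♚ ♝ ♞ ♜│8
7│· ♝ ♟ · ♟ ♟ ♟ ·│7
6│♟ ♟ · · · · · ♟│6
5│· · · ♟ · · · ·│5
4│♙ ♙ · · · ♙ · ·│4
3│· · · · ♙ · ♙ ·│3
2│· · ♙ ♙ · · · ♙│2
1│♖ ♘ ♗ ♕ ♔ ♗ ♘ ♖│1
  ─────────────────
  a b c d e f g h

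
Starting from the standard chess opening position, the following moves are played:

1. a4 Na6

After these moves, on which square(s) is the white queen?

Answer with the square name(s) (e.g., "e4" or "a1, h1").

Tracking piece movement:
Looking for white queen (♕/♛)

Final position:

  a b c d e f g h
  ─────────────────
8│♜ · ♝ ♛ ♚ ♝ ♞ ♜│8
7│♟ ♟ ♟ ♟ ♟ ♟ ♟ ♟│7
6│♞ · · · · · · ·│6
5│· · · · · · · ·│5
4│♙ · · · · · · ·│4
3│· · · · · · · ·│3
2│· ♙ ♙ ♙ ♙ ♙ ♙ ♙│2
1│♖ ♘ ♗ ♕ ♔ ♗ ♘ ♖│1
  ─────────────────
  a b c d e f g h


d1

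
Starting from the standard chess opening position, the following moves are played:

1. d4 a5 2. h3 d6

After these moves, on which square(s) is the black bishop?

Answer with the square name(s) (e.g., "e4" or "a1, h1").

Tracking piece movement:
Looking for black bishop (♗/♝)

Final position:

  a b c d e f g h
  ─────────────────
8│♜ ♞ ♝ ♛ ♚ ♝ ♞ ♜│8
7│· ♟ ♟ · ♟ ♟ ♟ ♟│7
6│· · · ♟ · · · ·│6
5│♟ · · · · · · ·│5
4│· · · ♙ · · · ·│4
3│· · · · · · · ♙│3
2│♙ ♙ ♙ · ♙ ♙ ♙ ·│2
1│♖ ♘ ♗ ♕ ♔ ♗ ♘ ♖│1
  ─────────────────
  a b c d e f g h


c8, f8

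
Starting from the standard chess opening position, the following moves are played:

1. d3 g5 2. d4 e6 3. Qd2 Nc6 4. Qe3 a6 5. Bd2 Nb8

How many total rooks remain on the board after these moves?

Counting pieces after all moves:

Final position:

  a b c d e f g h
  ─────────────────
8│♜ ♞ ♝ ♛ ♚ ♝ ♞ ♜│8
7│· ♟ ♟ ♟ · ♟ · ♟│7
6│♟ · · · ♟ · · ·│6
5│· · · · · · ♟ ·│5
4│· · · ♙ · · · ·│4
3│· · · · ♕ · · ·│3
2│♙ ♙ ♙ ♗ ♙ ♙ ♙ ♙│2
1│♖ ♘ · · ♔ ♗ ♘ ♖│1
  ─────────────────
  a b c d e f g h


4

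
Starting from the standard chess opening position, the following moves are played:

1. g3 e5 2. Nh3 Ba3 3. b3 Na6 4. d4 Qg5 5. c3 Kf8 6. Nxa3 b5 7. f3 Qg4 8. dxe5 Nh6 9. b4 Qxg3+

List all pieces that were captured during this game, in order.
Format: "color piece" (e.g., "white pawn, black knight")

Tracking captures:
  Nxa3: captured black bishop
  dxe5: captured black pawn
  Qxg3+: captured white pawn

black bishop, black pawn, white pawn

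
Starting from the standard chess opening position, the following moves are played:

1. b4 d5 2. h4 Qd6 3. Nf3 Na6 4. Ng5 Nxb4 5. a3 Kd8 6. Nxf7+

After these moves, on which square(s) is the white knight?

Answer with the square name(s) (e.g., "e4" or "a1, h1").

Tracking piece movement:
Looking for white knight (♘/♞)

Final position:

  a b c d e f g h
  ─────────────────
8│♜ · ♝ ♚ · ♝ ♞ ♜│8
7│♟ ♟ ♟ · ♟ ♘ ♟ ♟│7
6│· · · ♛ · · · ·│6
5│· · · ♟ · · · ·│5
4│· ♞ · · · · · ♙│4
3│♙ · · · · · · ·│3
2│· · ♙ ♙ ♙ ♙ ♙ ·│2
1│♖ ♘ ♗ ♕ ♔ ♗ · ♖│1
  ─────────────────
  a b c d e f g h


b1, f7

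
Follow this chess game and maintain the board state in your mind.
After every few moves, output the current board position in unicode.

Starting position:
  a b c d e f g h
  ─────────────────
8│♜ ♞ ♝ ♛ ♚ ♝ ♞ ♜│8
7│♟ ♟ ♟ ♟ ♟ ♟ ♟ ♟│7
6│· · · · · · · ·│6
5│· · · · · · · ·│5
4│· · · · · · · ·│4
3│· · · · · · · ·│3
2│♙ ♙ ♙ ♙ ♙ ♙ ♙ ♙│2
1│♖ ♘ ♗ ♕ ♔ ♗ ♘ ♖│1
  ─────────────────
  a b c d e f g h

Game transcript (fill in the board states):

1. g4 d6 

  a b c d e f g h
  ─────────────────
8│♜ ♞ ♝ ♛ ♚ ♝ ♞ ♜│8
7│♟ ♟ ♟ · ♟ ♟ ♟ ♟│7
6│· · · ♟ · · · ·│6
5│· · · · · · · ·│5
4│· · · · · · ♙ ·│4
3│· · · · · · · ·│3
2│♙ ♙ ♙ ♙ ♙ ♙ · ♙│2
1│♖ ♘ ♗ ♕ ♔ ♗ ♘ ♖│1
  ─────────────────
  a b c d e f g h

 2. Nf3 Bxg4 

  a b c d e f g h
  ─────────────────
8│♜ ♞ · ♛ ♚ ♝ ♞ ♜│8
7│♟ ♟ ♟ · ♟ ♟ ♟ ♟│7
6│· · · ♟ · · · ·│6
5│· · · · · · · ·│5
4│· · · · · · ♝ ·│4
3│· · · · · ♘ · ·│3
2│♙ ♙ ♙ ♙ ♙ ♙ · ♙│2
1│♖ ♘ ♗ ♕ ♔ ♗ · ♖│1
  ─────────────────
  a b c d e f g h

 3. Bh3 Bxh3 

  a b c d e f g h
  ─────────────────
8│♜ ♞ · ♛ ♚ ♝ ♞ ♜│8
7│♟ ♟ ♟ · ♟ ♟ ♟ ♟│7
6│· · · ♟ · · · ·│6
5│· · · · · · · ·│5
4│· · · · · · · ·│4
3│· · · · · ♘ · ♝│3
2│♙ ♙ ♙ ♙ ♙ ♙ · ♙│2
1│♖ ♘ ♗ ♕ ♔ · · ♖│1
  ─────────────────
  a b c d e f g h

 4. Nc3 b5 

  a b c d e f g h
  ─────────────────
8│♜ ♞ · ♛ ♚ ♝ ♞ ♜│8
7│♟ · ♟ · ♟ ♟ ♟ ♟│7
6│· · · ♟ · · · ·│6
5│· ♟ · · · · · ·│5
4│· · · · · · · ·│4
3│· · ♘ · · ♘ · ♝│3
2│♙ ♙ ♙ ♙ ♙ ♙ · ♙│2
1│♖ · ♗ ♕ ♔ · · ♖│1
  ─────────────────
  a b c d e f g h

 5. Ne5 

  a b c d e f g h
  ─────────────────
8│♜ ♞ · ♛ ♚ ♝ ♞ ♜│8
7│♟ · ♟ · ♟ ♟ ♟ ♟│7
6│· · · ♟ · · · ·│6
5│· ♟ · · ♘ · · ·│5
4│· · · · · · · ·│4
3│· · ♘ · · · · ♝│3
2│♙ ♙ ♙ ♙ ♙ ♙ · ♙│2
1│♖ · ♗ ♕ ♔ · · ♖│1
  ─────────────────
  a b c d e f g h
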